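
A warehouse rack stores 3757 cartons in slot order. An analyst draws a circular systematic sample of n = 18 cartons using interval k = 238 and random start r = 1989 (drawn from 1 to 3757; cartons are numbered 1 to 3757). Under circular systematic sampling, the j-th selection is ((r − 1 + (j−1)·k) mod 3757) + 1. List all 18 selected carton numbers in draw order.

Selection 1: 1989
Selection 2: 1989 + 238 = 2227
Selection 3: 2227 + 238 = 2465
Selection 4: 2465 + 238 = 2703
Selection 5: 2703 + 238 = 2941
Selection 6: 2941 + 238 = 3179
Selection 7: 3179 + 238 = 3417
Selection 8: 3417 + 238 = 3655
Selection 9: 3655 + 238 = 3893 → 3893 − 3757 = 136
Selection 10: 136 + 238 = 374
Selection 11: 374 + 238 = 612
Selection 12: 612 + 238 = 850
Selection 13: 850 + 238 = 1088
Selection 14: 1088 + 238 = 1326
Selection 15: 1326 + 238 = 1564
Selection 16: 1564 + 238 = 1802
Selection 17: 1802 + 238 = 2040
Selection 18: 2040 + 238 = 2278

1989, 2227, 2465, 2703, 2941, 3179, 3417, 3655, 136, 374, 612, 850, 1088, 1326, 1564, 1802, 2040, 2278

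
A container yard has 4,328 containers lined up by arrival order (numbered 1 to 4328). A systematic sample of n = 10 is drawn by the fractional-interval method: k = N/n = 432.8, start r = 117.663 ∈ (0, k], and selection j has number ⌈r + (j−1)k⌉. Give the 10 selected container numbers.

j=1: r + 0k = 117.663 → ⌈·⌉ = 118
j=2: r + 1k = 550.463 → ⌈·⌉ = 551
j=3: r + 2k = 983.263 → ⌈·⌉ = 984
j=4: r + 3k = 1416.063 → ⌈·⌉ = 1417
j=5: r + 4k = 1848.863 → ⌈·⌉ = 1849
j=6: r + 5k = 2281.663 → ⌈·⌉ = 2282
j=7: r + 6k = 2714.463 → ⌈·⌉ = 2715
j=8: r + 7k = 3147.263 → ⌈·⌉ = 3148
j=9: r + 8k = 3580.063 → ⌈·⌉ = 3581
j=10: r + 9k = 4012.863 → ⌈·⌉ = 4013

118, 551, 984, 1417, 1849, 2282, 2715, 3148, 3581, 4013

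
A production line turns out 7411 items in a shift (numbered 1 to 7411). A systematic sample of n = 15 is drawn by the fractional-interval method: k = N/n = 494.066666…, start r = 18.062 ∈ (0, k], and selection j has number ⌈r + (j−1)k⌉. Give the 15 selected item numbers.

j=1: r + 0k = 18.062 → ⌈·⌉ = 19
j=2: r + 1k = 512.128666… → ⌈·⌉ = 513
j=3: r + 2k = 1006.195333… → ⌈·⌉ = 1007
j=4: r + 3k = 1500.262 → ⌈·⌉ = 1501
j=5: r + 4k = 1994.328666… → ⌈·⌉ = 1995
j=6: r + 5k = 2488.395333… → ⌈·⌉ = 2489
j=7: r + 6k = 2982.462 → ⌈·⌉ = 2983
j=8: r + 7k = 3476.528666… → ⌈·⌉ = 3477
j=9: r + 8k = 3970.595333… → ⌈·⌉ = 3971
j=10: r + 9k = 4464.662 → ⌈·⌉ = 4465
j=11: r + 10k = 4958.728666… → ⌈·⌉ = 4959
j=12: r + 11k = 5452.795333… → ⌈·⌉ = 5453
j=13: r + 12k = 5946.862 → ⌈·⌉ = 5947
j=14: r + 13k = 6440.928666… → ⌈·⌉ = 6441
j=15: r + 14k = 6934.995333… → ⌈·⌉ = 6935

19, 513, 1007, 1501, 1995, 2489, 2983, 3477, 3971, 4465, 4959, 5453, 5947, 6441, 6935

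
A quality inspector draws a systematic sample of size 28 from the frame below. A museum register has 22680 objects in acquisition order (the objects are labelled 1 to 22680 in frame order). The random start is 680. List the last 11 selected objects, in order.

14450, 15260, 16070, 16880, 17690, 18500, 19310, 20120, 20930, 21740, 22550

k = N/n = 22680/28 = 810
18th selection = 680 + 17×810 = 14450
19th: 14450 + 810 = 15260
20th: 15260 + 810 = 16070
21st: 16070 + 810 = 16880
22nd: 16880 + 810 = 17690
23rd: 17690 + 810 = 18500
24th: 18500 + 810 = 19310
25th: 19310 + 810 = 20120
26th: 20120 + 810 = 20930
27th: 20930 + 810 = 21740
28th: 21740 + 810 = 22550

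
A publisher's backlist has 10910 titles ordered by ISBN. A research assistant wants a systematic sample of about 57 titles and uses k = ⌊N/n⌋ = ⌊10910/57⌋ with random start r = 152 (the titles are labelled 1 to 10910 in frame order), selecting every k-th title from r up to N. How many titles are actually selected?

57

k = ⌊10910/57⌋ = 191
Achieved size = ⌊(10910 − 152)/191⌋ + 1 = ⌊10758/191⌋ + 1 = 56 + 1 = 57
(last selection: 152 + 56×191 = 10848 ≤ 10910; next would be 11039 > 10910)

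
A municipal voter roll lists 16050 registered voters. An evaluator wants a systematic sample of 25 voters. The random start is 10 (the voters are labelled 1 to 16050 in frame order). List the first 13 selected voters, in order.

k = N/n = 16050/25 = 642
voter 1: 10
voter 2: 10 + 642 = 652
voter 3: 652 + 642 = 1294
voter 4: 1294 + 642 = 1936
voter 5: 1936 + 642 = 2578
voter 6: 2578 + 642 = 3220
voter 7: 3220 + 642 = 3862
voter 8: 3862 + 642 = 4504
voter 9: 4504 + 642 = 5146
voter 10: 5146 + 642 = 5788
voter 11: 5788 + 642 = 6430
voter 12: 6430 + 642 = 7072
voter 13: 7072 + 642 = 7714

10, 652, 1294, 1936, 2578, 3220, 3862, 4504, 5146, 5788, 6430, 7072, 7714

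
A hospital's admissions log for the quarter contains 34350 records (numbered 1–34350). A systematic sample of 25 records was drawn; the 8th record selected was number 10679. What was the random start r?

1061

k = 34350/25 = 1374
r = 10679 − (8−1)×1374 = 10679 − 9618 = 1061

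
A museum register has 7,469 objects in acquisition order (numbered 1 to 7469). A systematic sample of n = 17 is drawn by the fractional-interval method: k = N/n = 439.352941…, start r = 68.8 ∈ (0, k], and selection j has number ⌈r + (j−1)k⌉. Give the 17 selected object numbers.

69, 509, 948, 1387, 1827, 2266, 2705, 3145, 3584, 4023, 4463, 4902, 5342, 5781, 6220, 6660, 7099

j=1: r + 0k = 68.8 → ⌈·⌉ = 69
j=2: r + 1k = 508.152941… → ⌈·⌉ = 509
j=3: r + 2k = 947.505882… → ⌈·⌉ = 948
j=4: r + 3k = 1386.858823… → ⌈·⌉ = 1387
j=5: r + 4k = 1826.211764… → ⌈·⌉ = 1827
j=6: r + 5k = 2265.564705… → ⌈·⌉ = 2266
j=7: r + 6k = 2704.917647… → ⌈·⌉ = 2705
j=8: r + 7k = 3144.270588… → ⌈·⌉ = 3145
j=9: r + 8k = 3583.623529… → ⌈·⌉ = 3584
j=10: r + 9k = 4022.976470… → ⌈·⌉ = 4023
j=11: r + 10k = 4462.329411… → ⌈·⌉ = 4463
j=12: r + 11k = 4901.682352… → ⌈·⌉ = 4902
j=13: r + 12k = 5341.035294… → ⌈·⌉ = 5342
j=14: r + 13k = 5780.388235… → ⌈·⌉ = 5781
j=15: r + 14k = 6219.741176… → ⌈·⌉ = 6220
j=16: r + 15k = 6659.094117… → ⌈·⌉ = 6660
j=17: r + 16k = 7098.447058… → ⌈·⌉ = 7099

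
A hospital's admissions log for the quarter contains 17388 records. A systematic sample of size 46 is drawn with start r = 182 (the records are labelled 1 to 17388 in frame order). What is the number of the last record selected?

k = 17388/46 = 378
46th selection = r + (46−1)·k = 182 + 45×378 = 182 + 17010 = 17192

17192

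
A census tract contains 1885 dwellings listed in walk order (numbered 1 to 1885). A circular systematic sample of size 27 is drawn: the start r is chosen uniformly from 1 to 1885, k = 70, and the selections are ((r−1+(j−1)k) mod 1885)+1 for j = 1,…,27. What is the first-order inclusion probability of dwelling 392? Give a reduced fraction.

For each position j, as r ranges over 1…1885 the j-th selection hits every dwelling exactly once, so dwelling 392 is selected for exactly 27 of the 1885 starts.
Inclusion probability = 27/1885.

27/1885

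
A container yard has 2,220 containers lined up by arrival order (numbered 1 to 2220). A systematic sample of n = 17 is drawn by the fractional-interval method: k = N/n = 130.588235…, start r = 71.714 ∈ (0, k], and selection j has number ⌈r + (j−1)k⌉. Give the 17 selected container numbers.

j=1: r + 0k = 71.714 → ⌈·⌉ = 72
j=2: r + 1k = 202.302235… → ⌈·⌉ = 203
j=3: r + 2k = 332.890470… → ⌈·⌉ = 333
j=4: r + 3k = 463.478705… → ⌈·⌉ = 464
j=5: r + 4k = 594.066941… → ⌈·⌉ = 595
j=6: r + 5k = 724.655176… → ⌈·⌉ = 725
j=7: r + 6k = 855.243411… → ⌈·⌉ = 856
j=8: r + 7k = 985.831647… → ⌈·⌉ = 986
j=9: r + 8k = 1116.419882… → ⌈·⌉ = 1117
j=10: r + 9k = 1247.008117… → ⌈·⌉ = 1248
j=11: r + 10k = 1377.596352… → ⌈·⌉ = 1378
j=12: r + 11k = 1508.184588… → ⌈·⌉ = 1509
j=13: r + 12k = 1638.772823… → ⌈·⌉ = 1639
j=14: r + 13k = 1769.361058… → ⌈·⌉ = 1770
j=15: r + 14k = 1899.949294… → ⌈·⌉ = 1900
j=16: r + 15k = 2030.537529… → ⌈·⌉ = 2031
j=17: r + 16k = 2161.125764… → ⌈·⌉ = 2162

72, 203, 333, 464, 595, 725, 856, 986, 1117, 1248, 1378, 1509, 1639, 1770, 1900, 2031, 2162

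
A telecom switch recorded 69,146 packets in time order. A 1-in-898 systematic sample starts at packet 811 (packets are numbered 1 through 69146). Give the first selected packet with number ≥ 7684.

k = 898
Steps past start: ⌈(7684 − 811)/898⌉ = ⌈6873/898⌉ = 8
Selected packet: 811 + 8×898 = 7995

7995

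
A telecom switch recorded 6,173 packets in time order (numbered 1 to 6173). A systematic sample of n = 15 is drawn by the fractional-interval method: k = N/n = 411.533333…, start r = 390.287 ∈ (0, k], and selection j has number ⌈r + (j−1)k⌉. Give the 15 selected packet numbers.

j=1: r + 0k = 390.287 → ⌈·⌉ = 391
j=2: r + 1k = 801.820333… → ⌈·⌉ = 802
j=3: r + 2k = 1213.353666… → ⌈·⌉ = 1214
j=4: r + 3k = 1624.887 → ⌈·⌉ = 1625
j=5: r + 4k = 2036.420333… → ⌈·⌉ = 2037
j=6: r + 5k = 2447.953666… → ⌈·⌉ = 2448
j=7: r + 6k = 2859.487 → ⌈·⌉ = 2860
j=8: r + 7k = 3271.020333… → ⌈·⌉ = 3272
j=9: r + 8k = 3682.553666… → ⌈·⌉ = 3683
j=10: r + 9k = 4094.087 → ⌈·⌉ = 4095
j=11: r + 10k = 4505.620333… → ⌈·⌉ = 4506
j=12: r + 11k = 4917.153666… → ⌈·⌉ = 4918
j=13: r + 12k = 5328.687 → ⌈·⌉ = 5329
j=14: r + 13k = 5740.220333… → ⌈·⌉ = 5741
j=15: r + 14k = 6151.753666… → ⌈·⌉ = 6152

391, 802, 1214, 1625, 2037, 2448, 2860, 3272, 3683, 4095, 4506, 4918, 5329, 5741, 6152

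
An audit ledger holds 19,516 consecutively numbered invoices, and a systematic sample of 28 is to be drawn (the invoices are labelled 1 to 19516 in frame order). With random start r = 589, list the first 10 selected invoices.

k = N/n = 19516/28 = 697
invoice 1: 589
invoice 2: 589 + 697 = 1286
invoice 3: 1286 + 697 = 1983
invoice 4: 1983 + 697 = 2680
invoice 5: 2680 + 697 = 3377
invoice 6: 3377 + 697 = 4074
invoice 7: 4074 + 697 = 4771
invoice 8: 4771 + 697 = 5468
invoice 9: 5468 + 697 = 6165
invoice 10: 6165 + 697 = 6862

589, 1286, 1983, 2680, 3377, 4074, 4771, 5468, 6165, 6862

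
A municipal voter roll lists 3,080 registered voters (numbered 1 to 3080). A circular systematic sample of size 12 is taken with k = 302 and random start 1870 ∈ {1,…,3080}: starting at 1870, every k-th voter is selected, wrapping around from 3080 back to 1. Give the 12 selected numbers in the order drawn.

Selection 1: 1870
Selection 2: 1870 + 302 = 2172
Selection 3: 2172 + 302 = 2474
Selection 4: 2474 + 302 = 2776
Selection 5: 2776 + 302 = 3078
Selection 6: 3078 + 302 = 3380 → 3380 − 3080 = 300
Selection 7: 300 + 302 = 602
Selection 8: 602 + 302 = 904
Selection 9: 904 + 302 = 1206
Selection 10: 1206 + 302 = 1508
Selection 11: 1508 + 302 = 1810
Selection 12: 1810 + 302 = 2112

1870, 2172, 2474, 2776, 3078, 300, 602, 904, 1206, 1508, 1810, 2112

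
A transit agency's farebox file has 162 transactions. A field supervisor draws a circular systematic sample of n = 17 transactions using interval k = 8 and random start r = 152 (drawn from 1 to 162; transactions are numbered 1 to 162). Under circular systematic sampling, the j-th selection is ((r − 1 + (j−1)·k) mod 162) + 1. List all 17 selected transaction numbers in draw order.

Selection 1: 152
Selection 2: 152 + 8 = 160
Selection 3: 160 + 8 = 168 → 168 − 162 = 6
Selection 4: 6 + 8 = 14
Selection 5: 14 + 8 = 22
Selection 6: 22 + 8 = 30
Selection 7: 30 + 8 = 38
Selection 8: 38 + 8 = 46
Selection 9: 46 + 8 = 54
Selection 10: 54 + 8 = 62
Selection 11: 62 + 8 = 70
Selection 12: 70 + 8 = 78
Selection 13: 78 + 8 = 86
Selection 14: 86 + 8 = 94
Selection 15: 94 + 8 = 102
Selection 16: 102 + 8 = 110
Selection 17: 110 + 8 = 118

152, 160, 6, 14, 22, 30, 38, 46, 54, 62, 70, 78, 86, 94, 102, 110, 118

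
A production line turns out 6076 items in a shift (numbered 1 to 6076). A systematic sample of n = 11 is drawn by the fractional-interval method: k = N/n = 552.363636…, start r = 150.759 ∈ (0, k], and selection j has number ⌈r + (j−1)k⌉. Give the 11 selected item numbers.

151, 704, 1256, 1808, 2361, 2913, 3465, 4018, 4570, 5123, 5675

j=1: r + 0k = 150.759 → ⌈·⌉ = 151
j=2: r + 1k = 703.122636… → ⌈·⌉ = 704
j=3: r + 2k = 1255.486272… → ⌈·⌉ = 1256
j=4: r + 3k = 1807.849909… → ⌈·⌉ = 1808
j=5: r + 4k = 2360.213545… → ⌈·⌉ = 2361
j=6: r + 5k = 2912.577181… → ⌈·⌉ = 2913
j=7: r + 6k = 3464.940818… → ⌈·⌉ = 3465
j=8: r + 7k = 4017.304454… → ⌈·⌉ = 4018
j=9: r + 8k = 4569.668090… → ⌈·⌉ = 4570
j=10: r + 9k = 5122.031727… → ⌈·⌉ = 5123
j=11: r + 10k = 5674.395363… → ⌈·⌉ = 5675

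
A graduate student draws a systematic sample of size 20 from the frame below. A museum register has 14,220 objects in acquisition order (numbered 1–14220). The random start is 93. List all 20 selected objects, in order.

k = N/n = 14220/20 = 711
object 1: 93
object 2: 93 + 711 = 804
object 3: 804 + 711 = 1515
object 4: 1515 + 711 = 2226
object 5: 2226 + 711 = 2937
object 6: 2937 + 711 = 3648
object 7: 3648 + 711 = 4359
object 8: 4359 + 711 = 5070
object 9: 5070 + 711 = 5781
object 10: 5781 + 711 = 6492
object 11: 6492 + 711 = 7203
object 12: 7203 + 711 = 7914
object 13: 7914 + 711 = 8625
object 14: 8625 + 711 = 9336
object 15: 9336 + 711 = 10047
object 16: 10047 + 711 = 10758
object 17: 10758 + 711 = 11469
object 18: 11469 + 711 = 12180
object 19: 12180 + 711 = 12891
object 20: 12891 + 711 = 13602

93, 804, 1515, 2226, 2937, 3648, 4359, 5070, 5781, 6492, 7203, 7914, 8625, 9336, 10047, 10758, 11469, 12180, 12891, 13602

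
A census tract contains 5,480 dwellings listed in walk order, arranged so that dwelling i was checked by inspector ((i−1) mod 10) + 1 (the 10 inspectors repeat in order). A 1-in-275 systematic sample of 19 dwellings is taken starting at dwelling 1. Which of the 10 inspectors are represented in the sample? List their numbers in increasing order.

Consecutive selections differ by k = 275, so their inspector numbers differ by 275 mod 10 = 5.
gcd(275, 10) = 5, so the sample visits 10/5 = 2 distinct residues mod 10.
Start 1 is inspector 1; the inspectors hit are 1, 6.

1, 6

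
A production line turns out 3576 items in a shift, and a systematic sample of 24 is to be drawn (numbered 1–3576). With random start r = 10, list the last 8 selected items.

2394, 2543, 2692, 2841, 2990, 3139, 3288, 3437

k = N/n = 3576/24 = 149
17th selection = 10 + 16×149 = 2394
18th: 2394 + 149 = 2543
19th: 2543 + 149 = 2692
20th: 2692 + 149 = 2841
21st: 2841 + 149 = 2990
22nd: 2990 + 149 = 3139
23rd: 3139 + 149 = 3288
24th: 3288 + 149 = 3437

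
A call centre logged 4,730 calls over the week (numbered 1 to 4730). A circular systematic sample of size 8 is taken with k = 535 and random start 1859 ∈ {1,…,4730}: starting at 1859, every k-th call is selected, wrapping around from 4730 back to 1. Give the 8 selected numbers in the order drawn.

Selection 1: 1859
Selection 2: 1859 + 535 = 2394
Selection 3: 2394 + 535 = 2929
Selection 4: 2929 + 535 = 3464
Selection 5: 3464 + 535 = 3999
Selection 6: 3999 + 535 = 4534
Selection 7: 4534 + 535 = 5069 → 5069 − 4730 = 339
Selection 8: 339 + 535 = 874

1859, 2394, 2929, 3464, 3999, 4534, 339, 874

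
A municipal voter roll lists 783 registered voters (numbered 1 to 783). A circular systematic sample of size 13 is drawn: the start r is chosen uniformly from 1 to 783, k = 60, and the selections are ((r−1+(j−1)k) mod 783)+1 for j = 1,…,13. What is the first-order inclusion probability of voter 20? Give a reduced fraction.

For each position j, as r ranges over 1…783 the j-th selection hits every voter exactly once, so voter 20 is selected for exactly 13 of the 783 starts.
Inclusion probability = 13/783.

13/783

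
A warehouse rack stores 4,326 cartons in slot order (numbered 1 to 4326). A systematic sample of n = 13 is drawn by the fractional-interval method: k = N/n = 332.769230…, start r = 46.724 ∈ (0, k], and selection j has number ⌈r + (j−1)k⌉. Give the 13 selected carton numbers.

47, 380, 713, 1046, 1378, 1711, 2044, 2377, 2709, 3042, 3375, 3708, 4040

j=1: r + 0k = 46.724 → ⌈·⌉ = 47
j=2: r + 1k = 379.493230… → ⌈·⌉ = 380
j=3: r + 2k = 712.262461… → ⌈·⌉ = 713
j=4: r + 3k = 1045.031692… → ⌈·⌉ = 1046
j=5: r + 4k = 1377.800923… → ⌈·⌉ = 1378
j=6: r + 5k = 1710.570153… → ⌈·⌉ = 1711
j=7: r + 6k = 2043.339384… → ⌈·⌉ = 2044
j=8: r + 7k = 2376.108615… → ⌈·⌉ = 2377
j=9: r + 8k = 2708.877846… → ⌈·⌉ = 2709
j=10: r + 9k = 3041.647076… → ⌈·⌉ = 3042
j=11: r + 10k = 3374.416307… → ⌈·⌉ = 3375
j=12: r + 11k = 3707.185538… → ⌈·⌉ = 3708
j=13: r + 12k = 4039.954769… → ⌈·⌉ = 4040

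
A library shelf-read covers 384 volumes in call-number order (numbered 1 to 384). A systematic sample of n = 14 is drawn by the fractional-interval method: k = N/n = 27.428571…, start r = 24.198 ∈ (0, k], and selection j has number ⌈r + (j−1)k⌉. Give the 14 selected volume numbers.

j=1: r + 0k = 24.198 → ⌈·⌉ = 25
j=2: r + 1k = 51.626571… → ⌈·⌉ = 52
j=3: r + 2k = 79.055142… → ⌈·⌉ = 80
j=4: r + 3k = 106.483714… → ⌈·⌉ = 107
j=5: r + 4k = 133.912285… → ⌈·⌉ = 134
j=6: r + 5k = 161.340857… → ⌈·⌉ = 162
j=7: r + 6k = 188.769428… → ⌈·⌉ = 189
j=8: r + 7k = 216.198 → ⌈·⌉ = 217
j=9: r + 8k = 243.626571… → ⌈·⌉ = 244
j=10: r + 9k = 271.055142… → ⌈·⌉ = 272
j=11: r + 10k = 298.483714… → ⌈·⌉ = 299
j=12: r + 11k = 325.912285… → ⌈·⌉ = 326
j=13: r + 12k = 353.340857… → ⌈·⌉ = 354
j=14: r + 13k = 380.769428… → ⌈·⌉ = 381

25, 52, 80, 107, 134, 162, 189, 217, 244, 272, 299, 326, 354, 381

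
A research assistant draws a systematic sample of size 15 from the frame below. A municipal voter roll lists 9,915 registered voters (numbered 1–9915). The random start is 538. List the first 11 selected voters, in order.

k = N/n = 9915/15 = 661
voter 1: 538
voter 2: 538 + 661 = 1199
voter 3: 1199 + 661 = 1860
voter 4: 1860 + 661 = 2521
voter 5: 2521 + 661 = 3182
voter 6: 3182 + 661 = 3843
voter 7: 3843 + 661 = 4504
voter 8: 4504 + 661 = 5165
voter 9: 5165 + 661 = 5826
voter 10: 5826 + 661 = 6487
voter 11: 6487 + 661 = 7148

538, 1199, 1860, 2521, 3182, 3843, 4504, 5165, 5826, 6487, 7148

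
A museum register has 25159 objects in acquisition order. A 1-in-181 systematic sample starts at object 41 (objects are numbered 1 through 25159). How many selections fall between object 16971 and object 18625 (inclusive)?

9

k = 181
First selection ≥ 16971: 41 + ⌈(16971−41)/181⌉·181 = 41 + 94×181 = 17055
Last selection ≤ 18625: 41 + ⌊(18625−41)/181⌋·181 = 41 + 102×181 = 18503
Count = 102 − 94 + 1 = 9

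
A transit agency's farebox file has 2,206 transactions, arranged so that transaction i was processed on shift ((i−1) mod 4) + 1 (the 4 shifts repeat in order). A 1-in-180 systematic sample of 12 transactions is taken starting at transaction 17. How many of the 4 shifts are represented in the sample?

1

Consecutive selections differ by k = 180, so their shift numbers differ by 180 mod 4 = 0.
gcd(180, 4) = 4, so the sample visits 4/4 = 1 distinct residues mod 4.
Start 17 is shift 1; the shifts hit are 1.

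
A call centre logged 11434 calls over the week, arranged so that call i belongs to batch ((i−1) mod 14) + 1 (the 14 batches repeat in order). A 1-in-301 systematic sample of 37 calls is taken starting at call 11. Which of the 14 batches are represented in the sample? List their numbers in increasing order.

Consecutive selections differ by k = 301, so their batch numbers differ by 301 mod 14 = 7.
gcd(301, 14) = 7, so the sample visits 14/7 = 2 distinct residues mod 14.
Start 11 is batch 11; the batches hit are 4, 11.

4, 11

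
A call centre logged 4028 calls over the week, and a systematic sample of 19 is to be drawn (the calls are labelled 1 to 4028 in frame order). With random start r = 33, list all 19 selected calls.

k = N/n = 4028/19 = 212
call 1: 33
call 2: 33 + 212 = 245
call 3: 245 + 212 = 457
call 4: 457 + 212 = 669
call 5: 669 + 212 = 881
call 6: 881 + 212 = 1093
call 7: 1093 + 212 = 1305
call 8: 1305 + 212 = 1517
call 9: 1517 + 212 = 1729
call 10: 1729 + 212 = 1941
call 11: 1941 + 212 = 2153
call 12: 2153 + 212 = 2365
call 13: 2365 + 212 = 2577
call 14: 2577 + 212 = 2789
call 15: 2789 + 212 = 3001
call 16: 3001 + 212 = 3213
call 17: 3213 + 212 = 3425
call 18: 3425 + 212 = 3637
call 19: 3637 + 212 = 3849

33, 245, 457, 669, 881, 1093, 1305, 1517, 1729, 1941, 2153, 2365, 2577, 2789, 3001, 3213, 3425, 3637, 3849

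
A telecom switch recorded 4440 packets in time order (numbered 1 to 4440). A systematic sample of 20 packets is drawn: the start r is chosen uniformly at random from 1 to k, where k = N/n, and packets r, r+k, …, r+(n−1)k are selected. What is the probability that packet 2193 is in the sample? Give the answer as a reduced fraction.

k = 4440/20 = 222.
Packet 2193 is selected iff r ≡ 2193 (mod 222); exactly one such r in {1,…,222}.
Inclusion probability = 1/222.

1/222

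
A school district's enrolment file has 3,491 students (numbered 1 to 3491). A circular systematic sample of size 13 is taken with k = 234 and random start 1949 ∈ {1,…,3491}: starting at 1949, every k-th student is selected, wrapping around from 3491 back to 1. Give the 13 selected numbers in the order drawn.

Selection 1: 1949
Selection 2: 1949 + 234 = 2183
Selection 3: 2183 + 234 = 2417
Selection 4: 2417 + 234 = 2651
Selection 5: 2651 + 234 = 2885
Selection 6: 2885 + 234 = 3119
Selection 7: 3119 + 234 = 3353
Selection 8: 3353 + 234 = 3587 → 3587 − 3491 = 96
Selection 9: 96 + 234 = 330
Selection 10: 330 + 234 = 564
Selection 11: 564 + 234 = 798
Selection 12: 798 + 234 = 1032
Selection 13: 1032 + 234 = 1266

1949, 2183, 2417, 2651, 2885, 3119, 3353, 96, 330, 564, 798, 1032, 1266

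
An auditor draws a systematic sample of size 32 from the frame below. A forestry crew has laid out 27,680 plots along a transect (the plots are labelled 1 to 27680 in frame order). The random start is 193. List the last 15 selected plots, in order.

14898, 15763, 16628, 17493, 18358, 19223, 20088, 20953, 21818, 22683, 23548, 24413, 25278, 26143, 27008

k = N/n = 27680/32 = 865
18th selection = 193 + 17×865 = 14898
19th: 14898 + 865 = 15763
20th: 15763 + 865 = 16628
21st: 16628 + 865 = 17493
22nd: 17493 + 865 = 18358
23rd: 18358 + 865 = 19223
24th: 19223 + 865 = 20088
25th: 20088 + 865 = 20953
26th: 20953 + 865 = 21818
27th: 21818 + 865 = 22683
28th: 22683 + 865 = 23548
29th: 23548 + 865 = 24413
30th: 24413 + 865 = 25278
31st: 25278 + 865 = 26143
32nd: 26143 + 865 = 27008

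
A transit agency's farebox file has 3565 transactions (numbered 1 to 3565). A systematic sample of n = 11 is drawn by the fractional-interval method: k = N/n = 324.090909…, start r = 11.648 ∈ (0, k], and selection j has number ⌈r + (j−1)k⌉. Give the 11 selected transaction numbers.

12, 336, 660, 984, 1309, 1633, 1957, 2281, 2605, 2929, 3253

j=1: r + 0k = 11.648 → ⌈·⌉ = 12
j=2: r + 1k = 335.738909… → ⌈·⌉ = 336
j=3: r + 2k = 659.829818… → ⌈·⌉ = 660
j=4: r + 3k = 983.920727… → ⌈·⌉ = 984
j=5: r + 4k = 1308.011636… → ⌈·⌉ = 1309
j=6: r + 5k = 1632.102545… → ⌈·⌉ = 1633
j=7: r + 6k = 1956.193454… → ⌈·⌉ = 1957
j=8: r + 7k = 2280.284363… → ⌈·⌉ = 2281
j=9: r + 8k = 2604.375272… → ⌈·⌉ = 2605
j=10: r + 9k = 2928.466181… → ⌈·⌉ = 2929
j=11: r + 10k = 3252.557090… → ⌈·⌉ = 3253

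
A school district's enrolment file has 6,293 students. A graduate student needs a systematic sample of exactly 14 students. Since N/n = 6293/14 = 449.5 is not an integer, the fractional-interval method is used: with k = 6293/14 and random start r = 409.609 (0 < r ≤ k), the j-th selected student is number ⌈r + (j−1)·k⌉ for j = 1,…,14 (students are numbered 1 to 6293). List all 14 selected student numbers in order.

j=1: r + 0k = 409.609 → ⌈·⌉ = 410
j=2: r + 1k = 859.109 → ⌈·⌉ = 860
j=3: r + 2k = 1308.609 → ⌈·⌉ = 1309
j=4: r + 3k = 1758.109 → ⌈·⌉ = 1759
j=5: r + 4k = 2207.609 → ⌈·⌉ = 2208
j=6: r + 5k = 2657.109 → ⌈·⌉ = 2658
j=7: r + 6k = 3106.609 → ⌈·⌉ = 3107
j=8: r + 7k = 3556.109 → ⌈·⌉ = 3557
j=9: r + 8k = 4005.609 → ⌈·⌉ = 4006
j=10: r + 9k = 4455.109 → ⌈·⌉ = 4456
j=11: r + 10k = 4904.609 → ⌈·⌉ = 4905
j=12: r + 11k = 5354.109 → ⌈·⌉ = 5355
j=13: r + 12k = 5803.609 → ⌈·⌉ = 5804
j=14: r + 13k = 6253.109 → ⌈·⌉ = 6254

410, 860, 1309, 1759, 2208, 2658, 3107, 3557, 4006, 4456, 4905, 5355, 5804, 6254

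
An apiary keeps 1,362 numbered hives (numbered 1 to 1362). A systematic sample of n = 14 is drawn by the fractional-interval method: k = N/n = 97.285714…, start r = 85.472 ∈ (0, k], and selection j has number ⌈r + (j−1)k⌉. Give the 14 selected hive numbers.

86, 183, 281, 378, 475, 572, 670, 767, 864, 962, 1059, 1156, 1253, 1351

j=1: r + 0k = 85.472 → ⌈·⌉ = 86
j=2: r + 1k = 182.757714… → ⌈·⌉ = 183
j=3: r + 2k = 280.043428… → ⌈·⌉ = 281
j=4: r + 3k = 377.329142… → ⌈·⌉ = 378
j=5: r + 4k = 474.614857… → ⌈·⌉ = 475
j=6: r + 5k = 571.900571… → ⌈·⌉ = 572
j=7: r + 6k = 669.186285… → ⌈·⌉ = 670
j=8: r + 7k = 766.472 → ⌈·⌉ = 767
j=9: r + 8k = 863.757714… → ⌈·⌉ = 864
j=10: r + 9k = 961.043428… → ⌈·⌉ = 962
j=11: r + 10k = 1058.329142… → ⌈·⌉ = 1059
j=12: r + 11k = 1155.614857… → ⌈·⌉ = 1156
j=13: r + 12k = 1252.900571… → ⌈·⌉ = 1253
j=14: r + 13k = 1350.186285… → ⌈·⌉ = 1351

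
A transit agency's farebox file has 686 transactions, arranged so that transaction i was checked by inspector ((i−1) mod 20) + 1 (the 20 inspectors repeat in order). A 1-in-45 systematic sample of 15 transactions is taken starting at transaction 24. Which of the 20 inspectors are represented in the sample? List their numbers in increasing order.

4, 9, 14, 19

Consecutive selections differ by k = 45, so their inspector numbers differ by 45 mod 20 = 5.
gcd(45, 20) = 5, so the sample visits 20/5 = 4 distinct residues mod 20.
Start 24 is inspector 4; the inspectors hit are 4, 9, 14, 19.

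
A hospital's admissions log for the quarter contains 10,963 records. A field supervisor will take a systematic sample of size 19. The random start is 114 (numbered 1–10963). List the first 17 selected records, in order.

k = N/n = 10963/19 = 577
record 1: 114
record 2: 114 + 577 = 691
record 3: 691 + 577 = 1268
record 4: 1268 + 577 = 1845
record 5: 1845 + 577 = 2422
record 6: 2422 + 577 = 2999
record 7: 2999 + 577 = 3576
record 8: 3576 + 577 = 4153
record 9: 4153 + 577 = 4730
record 10: 4730 + 577 = 5307
record 11: 5307 + 577 = 5884
record 12: 5884 + 577 = 6461
record 13: 6461 + 577 = 7038
record 14: 7038 + 577 = 7615
record 15: 7615 + 577 = 8192
record 16: 8192 + 577 = 8769
record 17: 8769 + 577 = 9346

114, 691, 1268, 1845, 2422, 2999, 3576, 4153, 4730, 5307, 5884, 6461, 7038, 7615, 8192, 8769, 9346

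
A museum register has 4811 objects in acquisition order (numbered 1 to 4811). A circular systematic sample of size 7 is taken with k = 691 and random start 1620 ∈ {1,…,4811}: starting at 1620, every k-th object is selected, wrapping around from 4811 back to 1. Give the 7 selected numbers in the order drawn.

1620, 2311, 3002, 3693, 4384, 264, 955

Selection 1: 1620
Selection 2: 1620 + 691 = 2311
Selection 3: 2311 + 691 = 3002
Selection 4: 3002 + 691 = 3693
Selection 5: 3693 + 691 = 4384
Selection 6: 4384 + 691 = 5075 → 5075 − 4811 = 264
Selection 7: 264 + 691 = 955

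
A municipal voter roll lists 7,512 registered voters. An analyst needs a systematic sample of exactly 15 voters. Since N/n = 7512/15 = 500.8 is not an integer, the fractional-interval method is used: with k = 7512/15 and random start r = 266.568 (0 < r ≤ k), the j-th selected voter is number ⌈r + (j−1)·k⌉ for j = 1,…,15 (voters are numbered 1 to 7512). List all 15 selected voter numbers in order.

j=1: r + 0k = 266.568 → ⌈·⌉ = 267
j=2: r + 1k = 767.368 → ⌈·⌉ = 768
j=3: r + 2k = 1268.168 → ⌈·⌉ = 1269
j=4: r + 3k = 1768.968 → ⌈·⌉ = 1769
j=5: r + 4k = 2269.768 → ⌈·⌉ = 2270
j=6: r + 5k = 2770.568 → ⌈·⌉ = 2771
j=7: r + 6k = 3271.368 → ⌈·⌉ = 3272
j=8: r + 7k = 3772.168 → ⌈·⌉ = 3773
j=9: r + 8k = 4272.968 → ⌈·⌉ = 4273
j=10: r + 9k = 4773.768 → ⌈·⌉ = 4774
j=11: r + 10k = 5274.568 → ⌈·⌉ = 5275
j=12: r + 11k = 5775.368 → ⌈·⌉ = 5776
j=13: r + 12k = 6276.168 → ⌈·⌉ = 6277
j=14: r + 13k = 6776.968 → ⌈·⌉ = 6777
j=15: r + 14k = 7277.768 → ⌈·⌉ = 7278

267, 768, 1269, 1769, 2270, 2771, 3272, 3773, 4273, 4774, 5275, 5776, 6277, 6777, 7278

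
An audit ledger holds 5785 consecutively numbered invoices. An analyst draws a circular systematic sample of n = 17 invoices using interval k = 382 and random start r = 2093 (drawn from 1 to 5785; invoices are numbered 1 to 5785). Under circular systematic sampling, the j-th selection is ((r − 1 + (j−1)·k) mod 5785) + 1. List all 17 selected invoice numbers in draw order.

2093, 2475, 2857, 3239, 3621, 4003, 4385, 4767, 5149, 5531, 128, 510, 892, 1274, 1656, 2038, 2420

Selection 1: 2093
Selection 2: 2093 + 382 = 2475
Selection 3: 2475 + 382 = 2857
Selection 4: 2857 + 382 = 3239
Selection 5: 3239 + 382 = 3621
Selection 6: 3621 + 382 = 4003
Selection 7: 4003 + 382 = 4385
Selection 8: 4385 + 382 = 4767
Selection 9: 4767 + 382 = 5149
Selection 10: 5149 + 382 = 5531
Selection 11: 5531 + 382 = 5913 → 5913 − 5785 = 128
Selection 12: 128 + 382 = 510
Selection 13: 510 + 382 = 892
Selection 14: 892 + 382 = 1274
Selection 15: 1274 + 382 = 1656
Selection 16: 1656 + 382 = 2038
Selection 17: 2038 + 382 = 2420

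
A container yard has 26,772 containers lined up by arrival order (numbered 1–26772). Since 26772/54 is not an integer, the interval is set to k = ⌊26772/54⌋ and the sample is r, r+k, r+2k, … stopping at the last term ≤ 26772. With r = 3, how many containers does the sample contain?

55

k = ⌊26772/54⌋ = 495
Achieved size = ⌊(26772 − 3)/495⌋ + 1 = ⌊26769/495⌋ + 1 = 54 + 1 = 55
(last selection: 3 + 54×495 = 26733 ≤ 26772; next would be 27228 > 26772)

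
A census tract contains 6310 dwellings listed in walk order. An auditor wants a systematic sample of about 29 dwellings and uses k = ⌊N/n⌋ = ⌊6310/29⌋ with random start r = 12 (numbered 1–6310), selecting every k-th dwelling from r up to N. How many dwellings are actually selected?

k = ⌊6310/29⌋ = 217
Achieved size = ⌊(6310 − 12)/217⌋ + 1 = ⌊6298/217⌋ + 1 = 29 + 1 = 30
(last selection: 12 + 29×217 = 6305 ≤ 6310; next would be 6522 > 6310)

30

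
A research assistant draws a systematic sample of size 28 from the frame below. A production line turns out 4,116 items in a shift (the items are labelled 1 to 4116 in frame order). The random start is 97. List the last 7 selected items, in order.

k = N/n = 4116/28 = 147
22nd selection = 97 + 21×147 = 3184
23rd: 3184 + 147 = 3331
24th: 3331 + 147 = 3478
25th: 3478 + 147 = 3625
26th: 3625 + 147 = 3772
27th: 3772 + 147 = 3919
28th: 3919 + 147 = 4066

3184, 3331, 3478, 3625, 3772, 3919, 4066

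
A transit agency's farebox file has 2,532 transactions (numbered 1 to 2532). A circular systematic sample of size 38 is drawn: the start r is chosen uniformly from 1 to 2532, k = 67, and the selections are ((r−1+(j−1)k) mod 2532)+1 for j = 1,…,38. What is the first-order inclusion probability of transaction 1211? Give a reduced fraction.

For each position j, as r ranges over 1…2532 the j-th selection hits every transaction exactly once, so transaction 1211 is selected for exactly 38 of the 2532 starts.
Inclusion probability = 38/2532 = 19/1266.

19/1266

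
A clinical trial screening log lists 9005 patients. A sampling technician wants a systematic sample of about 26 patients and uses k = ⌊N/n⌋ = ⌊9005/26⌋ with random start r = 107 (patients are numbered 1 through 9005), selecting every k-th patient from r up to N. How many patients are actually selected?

k = ⌊9005/26⌋ = 346
Achieved size = ⌊(9005 − 107)/346⌋ + 1 = ⌊8898/346⌋ + 1 = 25 + 1 = 26
(last selection: 107 + 25×346 = 8757 ≤ 9005; next would be 9103 > 9005)

26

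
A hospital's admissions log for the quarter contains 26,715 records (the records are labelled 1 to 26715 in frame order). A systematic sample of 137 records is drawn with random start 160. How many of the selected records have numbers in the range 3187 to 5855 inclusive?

14

k = 26715/137 = 195
First selection ≥ 3187: 160 + ⌈(3187−160)/195⌉·195 = 160 + 16×195 = 3280
Last selection ≤ 5855: 160 + ⌊(5855−160)/195⌋·195 = 160 + 29×195 = 5815
Count = 29 − 16 + 1 = 14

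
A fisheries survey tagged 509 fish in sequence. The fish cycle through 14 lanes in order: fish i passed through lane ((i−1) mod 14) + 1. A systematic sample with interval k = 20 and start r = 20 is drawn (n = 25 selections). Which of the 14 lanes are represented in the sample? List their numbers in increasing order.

Consecutive selections differ by k = 20, so their lane numbers differ by 20 mod 14 = 6.
gcd(20, 14) = 2, so the sample visits 14/2 = 7 distinct residues mod 14.
Start 20 is lane 6; the lanes hit are 2, 4, 6, 8, 10, 12, 14.

2, 4, 6, 8, 10, 12, 14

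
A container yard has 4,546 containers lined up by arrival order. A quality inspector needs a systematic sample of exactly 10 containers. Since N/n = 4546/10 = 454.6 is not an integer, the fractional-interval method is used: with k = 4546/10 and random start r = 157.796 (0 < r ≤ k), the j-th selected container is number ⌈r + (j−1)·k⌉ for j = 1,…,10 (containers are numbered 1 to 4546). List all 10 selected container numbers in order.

j=1: r + 0k = 157.796 → ⌈·⌉ = 158
j=2: r + 1k = 612.396 → ⌈·⌉ = 613
j=3: r + 2k = 1066.996 → ⌈·⌉ = 1067
j=4: r + 3k = 1521.596 → ⌈·⌉ = 1522
j=5: r + 4k = 1976.196 → ⌈·⌉ = 1977
j=6: r + 5k = 2430.796 → ⌈·⌉ = 2431
j=7: r + 6k = 2885.396 → ⌈·⌉ = 2886
j=8: r + 7k = 3339.996 → ⌈·⌉ = 3340
j=9: r + 8k = 3794.596 → ⌈·⌉ = 3795
j=10: r + 9k = 4249.196 → ⌈·⌉ = 4250

158, 613, 1067, 1522, 1977, 2431, 2886, 3340, 3795, 4250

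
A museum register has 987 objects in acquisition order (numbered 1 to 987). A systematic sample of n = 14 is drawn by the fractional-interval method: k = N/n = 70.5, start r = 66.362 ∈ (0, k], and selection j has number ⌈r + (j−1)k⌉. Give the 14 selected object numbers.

67, 137, 208, 278, 349, 419, 490, 560, 631, 701, 772, 842, 913, 983

j=1: r + 0k = 66.362 → ⌈·⌉ = 67
j=2: r + 1k = 136.862 → ⌈·⌉ = 137
j=3: r + 2k = 207.362 → ⌈·⌉ = 208
j=4: r + 3k = 277.862 → ⌈·⌉ = 278
j=5: r + 4k = 348.362 → ⌈·⌉ = 349
j=6: r + 5k = 418.862 → ⌈·⌉ = 419
j=7: r + 6k = 489.362 → ⌈·⌉ = 490
j=8: r + 7k = 559.862 → ⌈·⌉ = 560
j=9: r + 8k = 630.362 → ⌈·⌉ = 631
j=10: r + 9k = 700.862 → ⌈·⌉ = 701
j=11: r + 10k = 771.362 → ⌈·⌉ = 772
j=12: r + 11k = 841.862 → ⌈·⌉ = 842
j=13: r + 12k = 912.362 → ⌈·⌉ = 913
j=14: r + 13k = 982.862 → ⌈·⌉ = 983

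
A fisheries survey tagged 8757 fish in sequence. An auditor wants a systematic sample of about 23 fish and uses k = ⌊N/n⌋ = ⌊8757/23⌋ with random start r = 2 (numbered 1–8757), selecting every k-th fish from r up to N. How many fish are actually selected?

24

k = ⌊8757/23⌋ = 380
Achieved size = ⌊(8757 − 2)/380⌋ + 1 = ⌊8755/380⌋ + 1 = 23 + 1 = 24
(last selection: 2 + 23×380 = 8742 ≤ 8757; next would be 9122 > 8757)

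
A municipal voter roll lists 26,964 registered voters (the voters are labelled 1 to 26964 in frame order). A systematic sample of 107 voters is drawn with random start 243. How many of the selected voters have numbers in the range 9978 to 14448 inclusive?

k = 26964/107 = 252
First selection ≥ 9978: 243 + ⌈(9978−243)/252⌉·252 = 243 + 39×252 = 10071
Last selection ≤ 14448: 243 + ⌊(14448−243)/252⌋·252 = 243 + 56×252 = 14355
Count = 56 − 39 + 1 = 18

18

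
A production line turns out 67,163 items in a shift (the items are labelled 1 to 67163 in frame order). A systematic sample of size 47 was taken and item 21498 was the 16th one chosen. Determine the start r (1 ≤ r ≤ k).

63

k = 67163/47 = 1429
r = 21498 − (16−1)×1429 = 21498 − 21435 = 63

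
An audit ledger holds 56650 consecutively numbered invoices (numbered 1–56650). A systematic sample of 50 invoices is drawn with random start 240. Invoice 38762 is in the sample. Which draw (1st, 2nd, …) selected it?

k = 56650/50 = 1133
position = (38762 − 240)/1133 + 1 = 38522/1133 + 1 = 34 + 1 = 35

35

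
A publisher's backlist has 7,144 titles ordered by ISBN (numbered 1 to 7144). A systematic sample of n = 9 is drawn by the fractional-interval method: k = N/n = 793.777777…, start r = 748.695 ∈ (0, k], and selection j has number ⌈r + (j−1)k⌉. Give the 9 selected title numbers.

749, 1543, 2337, 3131, 3924, 4718, 5512, 6306, 7099

j=1: r + 0k = 748.695 → ⌈·⌉ = 749
j=2: r + 1k = 1542.472777… → ⌈·⌉ = 1543
j=3: r + 2k = 2336.250555… → ⌈·⌉ = 2337
j=4: r + 3k = 3130.028333… → ⌈·⌉ = 3131
j=5: r + 4k = 3923.806111… → ⌈·⌉ = 3924
j=6: r + 5k = 4717.583888… → ⌈·⌉ = 4718
j=7: r + 6k = 5511.361666… → ⌈·⌉ = 5512
j=8: r + 7k = 6305.139444… → ⌈·⌉ = 6306
j=9: r + 8k = 7098.917222… → ⌈·⌉ = 7099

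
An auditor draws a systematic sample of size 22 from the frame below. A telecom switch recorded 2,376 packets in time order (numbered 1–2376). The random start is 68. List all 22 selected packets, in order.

68, 176, 284, 392, 500, 608, 716, 824, 932, 1040, 1148, 1256, 1364, 1472, 1580, 1688, 1796, 1904, 2012, 2120, 2228, 2336

k = N/n = 2376/22 = 108
packet 1: 68
packet 2: 68 + 108 = 176
packet 3: 176 + 108 = 284
packet 4: 284 + 108 = 392
packet 5: 392 + 108 = 500
packet 6: 500 + 108 = 608
packet 7: 608 + 108 = 716
packet 8: 716 + 108 = 824
packet 9: 824 + 108 = 932
packet 10: 932 + 108 = 1040
packet 11: 1040 + 108 = 1148
packet 12: 1148 + 108 = 1256
packet 13: 1256 + 108 = 1364
packet 14: 1364 + 108 = 1472
packet 15: 1472 + 108 = 1580
packet 16: 1580 + 108 = 1688
packet 17: 1688 + 108 = 1796
packet 18: 1796 + 108 = 1904
packet 19: 1904 + 108 = 2012
packet 20: 2012 + 108 = 2120
packet 21: 2120 + 108 = 2228
packet 22: 2228 + 108 = 2336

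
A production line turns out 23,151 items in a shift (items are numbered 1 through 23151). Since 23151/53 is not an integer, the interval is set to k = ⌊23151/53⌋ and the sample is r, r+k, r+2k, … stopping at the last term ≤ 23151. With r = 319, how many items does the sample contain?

k = ⌊23151/53⌋ = 436
Achieved size = ⌊(23151 − 319)/436⌋ + 1 = ⌊22832/436⌋ + 1 = 52 + 1 = 53
(last selection: 319 + 52×436 = 22991 ≤ 23151; next would be 23427 > 23151)

53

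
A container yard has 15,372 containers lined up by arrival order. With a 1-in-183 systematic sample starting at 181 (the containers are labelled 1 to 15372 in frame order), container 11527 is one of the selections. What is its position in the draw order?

k = 183
position = (11527 − 181)/183 + 1 = 11346/183 + 1 = 62 + 1 = 63

63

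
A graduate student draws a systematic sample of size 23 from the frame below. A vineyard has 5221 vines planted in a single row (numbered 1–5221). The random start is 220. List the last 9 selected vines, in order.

3398, 3625, 3852, 4079, 4306, 4533, 4760, 4987, 5214

k = N/n = 5221/23 = 227
15th selection = 220 + 14×227 = 3398
16th: 3398 + 227 = 3625
17th: 3625 + 227 = 3852
18th: 3852 + 227 = 4079
19th: 4079 + 227 = 4306
20th: 4306 + 227 = 4533
21st: 4533 + 227 = 4760
22nd: 4760 + 227 = 4987
23rd: 4987 + 227 = 5214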